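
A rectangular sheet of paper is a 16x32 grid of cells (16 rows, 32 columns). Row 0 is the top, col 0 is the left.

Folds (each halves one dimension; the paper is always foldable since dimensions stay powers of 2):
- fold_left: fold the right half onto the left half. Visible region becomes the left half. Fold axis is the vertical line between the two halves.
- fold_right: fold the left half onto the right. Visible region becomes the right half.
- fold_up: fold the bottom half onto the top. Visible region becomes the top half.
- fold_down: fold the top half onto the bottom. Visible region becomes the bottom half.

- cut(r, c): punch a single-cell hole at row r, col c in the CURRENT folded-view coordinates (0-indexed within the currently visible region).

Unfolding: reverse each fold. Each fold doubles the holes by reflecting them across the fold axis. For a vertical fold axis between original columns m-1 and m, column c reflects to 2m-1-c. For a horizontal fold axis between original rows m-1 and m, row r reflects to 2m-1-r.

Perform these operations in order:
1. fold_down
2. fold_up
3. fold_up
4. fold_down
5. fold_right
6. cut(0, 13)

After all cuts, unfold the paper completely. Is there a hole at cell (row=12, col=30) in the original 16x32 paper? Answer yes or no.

Answer: no

Derivation:
Op 1 fold_down: fold axis h@8; visible region now rows[8,16) x cols[0,32) = 8x32
Op 2 fold_up: fold axis h@12; visible region now rows[8,12) x cols[0,32) = 4x32
Op 3 fold_up: fold axis h@10; visible region now rows[8,10) x cols[0,32) = 2x32
Op 4 fold_down: fold axis h@9; visible region now rows[9,10) x cols[0,32) = 1x32
Op 5 fold_right: fold axis v@16; visible region now rows[9,10) x cols[16,32) = 1x16
Op 6 cut(0, 13): punch at orig (9,29); cuts so far [(9, 29)]; region rows[9,10) x cols[16,32) = 1x16
Unfold 1 (reflect across v@16): 2 holes -> [(9, 2), (9, 29)]
Unfold 2 (reflect across h@9): 4 holes -> [(8, 2), (8, 29), (9, 2), (9, 29)]
Unfold 3 (reflect across h@10): 8 holes -> [(8, 2), (8, 29), (9, 2), (9, 29), (10, 2), (10, 29), (11, 2), (11, 29)]
Unfold 4 (reflect across h@12): 16 holes -> [(8, 2), (8, 29), (9, 2), (9, 29), (10, 2), (10, 29), (11, 2), (11, 29), (12, 2), (12, 29), (13, 2), (13, 29), (14, 2), (14, 29), (15, 2), (15, 29)]
Unfold 5 (reflect across h@8): 32 holes -> [(0, 2), (0, 29), (1, 2), (1, 29), (2, 2), (2, 29), (3, 2), (3, 29), (4, 2), (4, 29), (5, 2), (5, 29), (6, 2), (6, 29), (7, 2), (7, 29), (8, 2), (8, 29), (9, 2), (9, 29), (10, 2), (10, 29), (11, 2), (11, 29), (12, 2), (12, 29), (13, 2), (13, 29), (14, 2), (14, 29), (15, 2), (15, 29)]
Holes: [(0, 2), (0, 29), (1, 2), (1, 29), (2, 2), (2, 29), (3, 2), (3, 29), (4, 2), (4, 29), (5, 2), (5, 29), (6, 2), (6, 29), (7, 2), (7, 29), (8, 2), (8, 29), (9, 2), (9, 29), (10, 2), (10, 29), (11, 2), (11, 29), (12, 2), (12, 29), (13, 2), (13, 29), (14, 2), (14, 29), (15, 2), (15, 29)]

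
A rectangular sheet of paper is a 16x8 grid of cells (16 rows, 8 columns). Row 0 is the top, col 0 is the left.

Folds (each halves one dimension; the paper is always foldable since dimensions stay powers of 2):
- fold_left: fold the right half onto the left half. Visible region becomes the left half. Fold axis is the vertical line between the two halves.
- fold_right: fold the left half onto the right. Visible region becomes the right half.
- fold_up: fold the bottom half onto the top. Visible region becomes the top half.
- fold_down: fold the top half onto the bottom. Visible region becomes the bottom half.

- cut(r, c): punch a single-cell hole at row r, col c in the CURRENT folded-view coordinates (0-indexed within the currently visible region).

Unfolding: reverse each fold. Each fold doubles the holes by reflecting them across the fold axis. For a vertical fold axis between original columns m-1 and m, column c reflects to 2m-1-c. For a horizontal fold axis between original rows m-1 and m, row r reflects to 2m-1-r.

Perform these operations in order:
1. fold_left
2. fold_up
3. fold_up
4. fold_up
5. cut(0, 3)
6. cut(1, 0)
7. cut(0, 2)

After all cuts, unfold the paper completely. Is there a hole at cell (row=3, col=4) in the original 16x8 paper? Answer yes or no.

Answer: yes

Derivation:
Op 1 fold_left: fold axis v@4; visible region now rows[0,16) x cols[0,4) = 16x4
Op 2 fold_up: fold axis h@8; visible region now rows[0,8) x cols[0,4) = 8x4
Op 3 fold_up: fold axis h@4; visible region now rows[0,4) x cols[0,4) = 4x4
Op 4 fold_up: fold axis h@2; visible region now rows[0,2) x cols[0,4) = 2x4
Op 5 cut(0, 3): punch at orig (0,3); cuts so far [(0, 3)]; region rows[0,2) x cols[0,4) = 2x4
Op 6 cut(1, 0): punch at orig (1,0); cuts so far [(0, 3), (1, 0)]; region rows[0,2) x cols[0,4) = 2x4
Op 7 cut(0, 2): punch at orig (0,2); cuts so far [(0, 2), (0, 3), (1, 0)]; region rows[0,2) x cols[0,4) = 2x4
Unfold 1 (reflect across h@2): 6 holes -> [(0, 2), (0, 3), (1, 0), (2, 0), (3, 2), (3, 3)]
Unfold 2 (reflect across h@4): 12 holes -> [(0, 2), (0, 3), (1, 0), (2, 0), (3, 2), (3, 3), (4, 2), (4, 3), (5, 0), (6, 0), (7, 2), (7, 3)]
Unfold 3 (reflect across h@8): 24 holes -> [(0, 2), (0, 3), (1, 0), (2, 0), (3, 2), (3, 3), (4, 2), (4, 3), (5, 0), (6, 0), (7, 2), (7, 3), (8, 2), (8, 3), (9, 0), (10, 0), (11, 2), (11, 3), (12, 2), (12, 3), (13, 0), (14, 0), (15, 2), (15, 3)]
Unfold 4 (reflect across v@4): 48 holes -> [(0, 2), (0, 3), (0, 4), (0, 5), (1, 0), (1, 7), (2, 0), (2, 7), (3, 2), (3, 3), (3, 4), (3, 5), (4, 2), (4, 3), (4, 4), (4, 5), (5, 0), (5, 7), (6, 0), (6, 7), (7, 2), (7, 3), (7, 4), (7, 5), (8, 2), (8, 3), (8, 4), (8, 5), (9, 0), (9, 7), (10, 0), (10, 7), (11, 2), (11, 3), (11, 4), (11, 5), (12, 2), (12, 3), (12, 4), (12, 5), (13, 0), (13, 7), (14, 0), (14, 7), (15, 2), (15, 3), (15, 4), (15, 5)]
Holes: [(0, 2), (0, 3), (0, 4), (0, 5), (1, 0), (1, 7), (2, 0), (2, 7), (3, 2), (3, 3), (3, 4), (3, 5), (4, 2), (4, 3), (4, 4), (4, 5), (5, 0), (5, 7), (6, 0), (6, 7), (7, 2), (7, 3), (7, 4), (7, 5), (8, 2), (8, 3), (8, 4), (8, 5), (9, 0), (9, 7), (10, 0), (10, 7), (11, 2), (11, 3), (11, 4), (11, 5), (12, 2), (12, 3), (12, 4), (12, 5), (13, 0), (13, 7), (14, 0), (14, 7), (15, 2), (15, 3), (15, 4), (15, 5)]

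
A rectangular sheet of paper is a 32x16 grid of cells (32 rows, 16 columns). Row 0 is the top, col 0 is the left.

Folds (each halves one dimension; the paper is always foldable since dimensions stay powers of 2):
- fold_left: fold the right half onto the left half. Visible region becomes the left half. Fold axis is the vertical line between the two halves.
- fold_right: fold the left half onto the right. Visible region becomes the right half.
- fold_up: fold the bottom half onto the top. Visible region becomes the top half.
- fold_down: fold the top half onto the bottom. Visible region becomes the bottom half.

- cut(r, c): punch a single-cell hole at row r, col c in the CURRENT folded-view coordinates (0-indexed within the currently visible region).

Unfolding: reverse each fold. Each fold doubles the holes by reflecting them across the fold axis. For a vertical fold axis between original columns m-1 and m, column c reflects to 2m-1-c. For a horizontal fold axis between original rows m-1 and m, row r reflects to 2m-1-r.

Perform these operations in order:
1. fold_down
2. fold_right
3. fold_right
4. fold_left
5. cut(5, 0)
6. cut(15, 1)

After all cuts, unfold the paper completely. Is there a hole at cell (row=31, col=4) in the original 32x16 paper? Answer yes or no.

Op 1 fold_down: fold axis h@16; visible region now rows[16,32) x cols[0,16) = 16x16
Op 2 fold_right: fold axis v@8; visible region now rows[16,32) x cols[8,16) = 16x8
Op 3 fold_right: fold axis v@12; visible region now rows[16,32) x cols[12,16) = 16x4
Op 4 fold_left: fold axis v@14; visible region now rows[16,32) x cols[12,14) = 16x2
Op 5 cut(5, 0): punch at orig (21,12); cuts so far [(21, 12)]; region rows[16,32) x cols[12,14) = 16x2
Op 6 cut(15, 1): punch at orig (31,13); cuts so far [(21, 12), (31, 13)]; region rows[16,32) x cols[12,14) = 16x2
Unfold 1 (reflect across v@14): 4 holes -> [(21, 12), (21, 15), (31, 13), (31, 14)]
Unfold 2 (reflect across v@12): 8 holes -> [(21, 8), (21, 11), (21, 12), (21, 15), (31, 9), (31, 10), (31, 13), (31, 14)]
Unfold 3 (reflect across v@8): 16 holes -> [(21, 0), (21, 3), (21, 4), (21, 7), (21, 8), (21, 11), (21, 12), (21, 15), (31, 1), (31, 2), (31, 5), (31, 6), (31, 9), (31, 10), (31, 13), (31, 14)]
Unfold 4 (reflect across h@16): 32 holes -> [(0, 1), (0, 2), (0, 5), (0, 6), (0, 9), (0, 10), (0, 13), (0, 14), (10, 0), (10, 3), (10, 4), (10, 7), (10, 8), (10, 11), (10, 12), (10, 15), (21, 0), (21, 3), (21, 4), (21, 7), (21, 8), (21, 11), (21, 12), (21, 15), (31, 1), (31, 2), (31, 5), (31, 6), (31, 9), (31, 10), (31, 13), (31, 14)]
Holes: [(0, 1), (0, 2), (0, 5), (0, 6), (0, 9), (0, 10), (0, 13), (0, 14), (10, 0), (10, 3), (10, 4), (10, 7), (10, 8), (10, 11), (10, 12), (10, 15), (21, 0), (21, 3), (21, 4), (21, 7), (21, 8), (21, 11), (21, 12), (21, 15), (31, 1), (31, 2), (31, 5), (31, 6), (31, 9), (31, 10), (31, 13), (31, 14)]

Answer: no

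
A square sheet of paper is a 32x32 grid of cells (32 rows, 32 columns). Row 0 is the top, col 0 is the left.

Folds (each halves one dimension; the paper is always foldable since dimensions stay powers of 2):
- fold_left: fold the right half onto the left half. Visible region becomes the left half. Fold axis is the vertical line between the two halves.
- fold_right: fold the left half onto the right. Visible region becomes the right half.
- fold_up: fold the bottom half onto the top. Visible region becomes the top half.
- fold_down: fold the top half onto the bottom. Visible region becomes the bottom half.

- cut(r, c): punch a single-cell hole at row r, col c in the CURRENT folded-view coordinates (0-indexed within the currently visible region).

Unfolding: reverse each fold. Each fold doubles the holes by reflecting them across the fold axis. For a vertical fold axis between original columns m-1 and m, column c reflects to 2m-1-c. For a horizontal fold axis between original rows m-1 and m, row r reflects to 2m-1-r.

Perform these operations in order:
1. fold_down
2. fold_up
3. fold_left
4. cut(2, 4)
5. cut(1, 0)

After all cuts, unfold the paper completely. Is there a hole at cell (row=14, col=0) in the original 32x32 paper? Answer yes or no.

Answer: yes

Derivation:
Op 1 fold_down: fold axis h@16; visible region now rows[16,32) x cols[0,32) = 16x32
Op 2 fold_up: fold axis h@24; visible region now rows[16,24) x cols[0,32) = 8x32
Op 3 fold_left: fold axis v@16; visible region now rows[16,24) x cols[0,16) = 8x16
Op 4 cut(2, 4): punch at orig (18,4); cuts so far [(18, 4)]; region rows[16,24) x cols[0,16) = 8x16
Op 5 cut(1, 0): punch at orig (17,0); cuts so far [(17, 0), (18, 4)]; region rows[16,24) x cols[0,16) = 8x16
Unfold 1 (reflect across v@16): 4 holes -> [(17, 0), (17, 31), (18, 4), (18, 27)]
Unfold 2 (reflect across h@24): 8 holes -> [(17, 0), (17, 31), (18, 4), (18, 27), (29, 4), (29, 27), (30, 0), (30, 31)]
Unfold 3 (reflect across h@16): 16 holes -> [(1, 0), (1, 31), (2, 4), (2, 27), (13, 4), (13, 27), (14, 0), (14, 31), (17, 0), (17, 31), (18, 4), (18, 27), (29, 4), (29, 27), (30, 0), (30, 31)]
Holes: [(1, 0), (1, 31), (2, 4), (2, 27), (13, 4), (13, 27), (14, 0), (14, 31), (17, 0), (17, 31), (18, 4), (18, 27), (29, 4), (29, 27), (30, 0), (30, 31)]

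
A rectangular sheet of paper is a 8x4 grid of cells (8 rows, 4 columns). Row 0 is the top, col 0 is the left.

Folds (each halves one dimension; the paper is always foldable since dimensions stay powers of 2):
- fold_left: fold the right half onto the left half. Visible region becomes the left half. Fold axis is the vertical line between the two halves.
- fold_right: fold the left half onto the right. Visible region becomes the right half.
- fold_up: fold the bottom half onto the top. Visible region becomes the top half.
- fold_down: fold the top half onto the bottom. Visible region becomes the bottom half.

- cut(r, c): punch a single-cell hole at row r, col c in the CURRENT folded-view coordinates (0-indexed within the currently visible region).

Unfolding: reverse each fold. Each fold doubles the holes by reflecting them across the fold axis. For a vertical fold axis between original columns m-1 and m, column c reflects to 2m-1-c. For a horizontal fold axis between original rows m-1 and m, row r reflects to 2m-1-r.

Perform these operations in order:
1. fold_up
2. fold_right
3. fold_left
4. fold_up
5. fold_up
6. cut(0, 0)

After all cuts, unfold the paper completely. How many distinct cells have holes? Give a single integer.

Answer: 32

Derivation:
Op 1 fold_up: fold axis h@4; visible region now rows[0,4) x cols[0,4) = 4x4
Op 2 fold_right: fold axis v@2; visible region now rows[0,4) x cols[2,4) = 4x2
Op 3 fold_left: fold axis v@3; visible region now rows[0,4) x cols[2,3) = 4x1
Op 4 fold_up: fold axis h@2; visible region now rows[0,2) x cols[2,3) = 2x1
Op 5 fold_up: fold axis h@1; visible region now rows[0,1) x cols[2,3) = 1x1
Op 6 cut(0, 0): punch at orig (0,2); cuts so far [(0, 2)]; region rows[0,1) x cols[2,3) = 1x1
Unfold 1 (reflect across h@1): 2 holes -> [(0, 2), (1, 2)]
Unfold 2 (reflect across h@2): 4 holes -> [(0, 2), (1, 2), (2, 2), (3, 2)]
Unfold 3 (reflect across v@3): 8 holes -> [(0, 2), (0, 3), (1, 2), (1, 3), (2, 2), (2, 3), (3, 2), (3, 3)]
Unfold 4 (reflect across v@2): 16 holes -> [(0, 0), (0, 1), (0, 2), (0, 3), (1, 0), (1, 1), (1, 2), (1, 3), (2, 0), (2, 1), (2, 2), (2, 3), (3, 0), (3, 1), (3, 2), (3, 3)]
Unfold 5 (reflect across h@4): 32 holes -> [(0, 0), (0, 1), (0, 2), (0, 3), (1, 0), (1, 1), (1, 2), (1, 3), (2, 0), (2, 1), (2, 2), (2, 3), (3, 0), (3, 1), (3, 2), (3, 3), (4, 0), (4, 1), (4, 2), (4, 3), (5, 0), (5, 1), (5, 2), (5, 3), (6, 0), (6, 1), (6, 2), (6, 3), (7, 0), (7, 1), (7, 2), (7, 3)]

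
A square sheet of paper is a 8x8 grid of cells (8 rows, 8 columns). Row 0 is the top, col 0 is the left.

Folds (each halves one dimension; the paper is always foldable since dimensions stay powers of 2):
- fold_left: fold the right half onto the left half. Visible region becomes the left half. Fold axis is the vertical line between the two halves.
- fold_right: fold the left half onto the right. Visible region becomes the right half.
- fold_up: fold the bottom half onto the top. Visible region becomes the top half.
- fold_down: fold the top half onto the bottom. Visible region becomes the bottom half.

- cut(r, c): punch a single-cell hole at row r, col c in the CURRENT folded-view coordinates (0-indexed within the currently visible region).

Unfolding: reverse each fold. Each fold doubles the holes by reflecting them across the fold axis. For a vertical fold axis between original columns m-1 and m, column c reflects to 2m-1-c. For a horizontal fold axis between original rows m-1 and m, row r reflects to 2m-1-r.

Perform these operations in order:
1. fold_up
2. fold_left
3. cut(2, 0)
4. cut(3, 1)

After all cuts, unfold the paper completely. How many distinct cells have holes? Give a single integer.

Answer: 8

Derivation:
Op 1 fold_up: fold axis h@4; visible region now rows[0,4) x cols[0,8) = 4x8
Op 2 fold_left: fold axis v@4; visible region now rows[0,4) x cols[0,4) = 4x4
Op 3 cut(2, 0): punch at orig (2,0); cuts so far [(2, 0)]; region rows[0,4) x cols[0,4) = 4x4
Op 4 cut(3, 1): punch at orig (3,1); cuts so far [(2, 0), (3, 1)]; region rows[0,4) x cols[0,4) = 4x4
Unfold 1 (reflect across v@4): 4 holes -> [(2, 0), (2, 7), (3, 1), (3, 6)]
Unfold 2 (reflect across h@4): 8 holes -> [(2, 0), (2, 7), (3, 1), (3, 6), (4, 1), (4, 6), (5, 0), (5, 7)]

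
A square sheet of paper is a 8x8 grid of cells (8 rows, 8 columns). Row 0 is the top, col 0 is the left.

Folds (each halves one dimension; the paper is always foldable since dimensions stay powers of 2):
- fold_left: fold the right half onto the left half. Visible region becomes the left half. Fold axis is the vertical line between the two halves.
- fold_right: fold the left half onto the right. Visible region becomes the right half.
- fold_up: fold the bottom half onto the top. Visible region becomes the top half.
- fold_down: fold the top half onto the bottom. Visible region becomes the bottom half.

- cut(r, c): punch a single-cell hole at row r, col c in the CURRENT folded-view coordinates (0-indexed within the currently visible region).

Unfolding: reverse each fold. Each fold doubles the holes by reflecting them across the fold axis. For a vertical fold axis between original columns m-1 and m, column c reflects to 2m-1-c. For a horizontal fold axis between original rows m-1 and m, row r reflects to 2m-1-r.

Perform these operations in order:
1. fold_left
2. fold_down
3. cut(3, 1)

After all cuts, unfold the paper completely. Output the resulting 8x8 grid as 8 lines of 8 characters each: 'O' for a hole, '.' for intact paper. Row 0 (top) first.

Op 1 fold_left: fold axis v@4; visible region now rows[0,8) x cols[0,4) = 8x4
Op 2 fold_down: fold axis h@4; visible region now rows[4,8) x cols[0,4) = 4x4
Op 3 cut(3, 1): punch at orig (7,1); cuts so far [(7, 1)]; region rows[4,8) x cols[0,4) = 4x4
Unfold 1 (reflect across h@4): 2 holes -> [(0, 1), (7, 1)]
Unfold 2 (reflect across v@4): 4 holes -> [(0, 1), (0, 6), (7, 1), (7, 6)]

Answer: .O....O.
........
........
........
........
........
........
.O....O.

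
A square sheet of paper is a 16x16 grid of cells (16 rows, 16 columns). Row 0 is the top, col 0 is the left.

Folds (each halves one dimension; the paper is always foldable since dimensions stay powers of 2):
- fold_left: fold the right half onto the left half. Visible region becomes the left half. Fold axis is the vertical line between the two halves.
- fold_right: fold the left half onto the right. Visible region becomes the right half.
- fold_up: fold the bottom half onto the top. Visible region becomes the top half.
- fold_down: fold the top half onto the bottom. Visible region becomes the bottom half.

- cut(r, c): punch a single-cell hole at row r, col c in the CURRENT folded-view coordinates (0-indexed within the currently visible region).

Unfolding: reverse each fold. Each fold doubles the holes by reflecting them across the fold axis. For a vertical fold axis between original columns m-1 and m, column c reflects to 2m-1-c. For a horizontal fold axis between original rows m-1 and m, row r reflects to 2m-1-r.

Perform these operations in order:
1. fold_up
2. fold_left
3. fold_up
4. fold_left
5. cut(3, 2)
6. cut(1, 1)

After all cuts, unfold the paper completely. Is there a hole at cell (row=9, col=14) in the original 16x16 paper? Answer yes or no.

Op 1 fold_up: fold axis h@8; visible region now rows[0,8) x cols[0,16) = 8x16
Op 2 fold_left: fold axis v@8; visible region now rows[0,8) x cols[0,8) = 8x8
Op 3 fold_up: fold axis h@4; visible region now rows[0,4) x cols[0,8) = 4x8
Op 4 fold_left: fold axis v@4; visible region now rows[0,4) x cols[0,4) = 4x4
Op 5 cut(3, 2): punch at orig (3,2); cuts so far [(3, 2)]; region rows[0,4) x cols[0,4) = 4x4
Op 6 cut(1, 1): punch at orig (1,1); cuts so far [(1, 1), (3, 2)]; region rows[0,4) x cols[0,4) = 4x4
Unfold 1 (reflect across v@4): 4 holes -> [(1, 1), (1, 6), (3, 2), (3, 5)]
Unfold 2 (reflect across h@4): 8 holes -> [(1, 1), (1, 6), (3, 2), (3, 5), (4, 2), (4, 5), (6, 1), (6, 6)]
Unfold 3 (reflect across v@8): 16 holes -> [(1, 1), (1, 6), (1, 9), (1, 14), (3, 2), (3, 5), (3, 10), (3, 13), (4, 2), (4, 5), (4, 10), (4, 13), (6, 1), (6, 6), (6, 9), (6, 14)]
Unfold 4 (reflect across h@8): 32 holes -> [(1, 1), (1, 6), (1, 9), (1, 14), (3, 2), (3, 5), (3, 10), (3, 13), (4, 2), (4, 5), (4, 10), (4, 13), (6, 1), (6, 6), (6, 9), (6, 14), (9, 1), (9, 6), (9, 9), (9, 14), (11, 2), (11, 5), (11, 10), (11, 13), (12, 2), (12, 5), (12, 10), (12, 13), (14, 1), (14, 6), (14, 9), (14, 14)]
Holes: [(1, 1), (1, 6), (1, 9), (1, 14), (3, 2), (3, 5), (3, 10), (3, 13), (4, 2), (4, 5), (4, 10), (4, 13), (6, 1), (6, 6), (6, 9), (6, 14), (9, 1), (9, 6), (9, 9), (9, 14), (11, 2), (11, 5), (11, 10), (11, 13), (12, 2), (12, 5), (12, 10), (12, 13), (14, 1), (14, 6), (14, 9), (14, 14)]

Answer: yes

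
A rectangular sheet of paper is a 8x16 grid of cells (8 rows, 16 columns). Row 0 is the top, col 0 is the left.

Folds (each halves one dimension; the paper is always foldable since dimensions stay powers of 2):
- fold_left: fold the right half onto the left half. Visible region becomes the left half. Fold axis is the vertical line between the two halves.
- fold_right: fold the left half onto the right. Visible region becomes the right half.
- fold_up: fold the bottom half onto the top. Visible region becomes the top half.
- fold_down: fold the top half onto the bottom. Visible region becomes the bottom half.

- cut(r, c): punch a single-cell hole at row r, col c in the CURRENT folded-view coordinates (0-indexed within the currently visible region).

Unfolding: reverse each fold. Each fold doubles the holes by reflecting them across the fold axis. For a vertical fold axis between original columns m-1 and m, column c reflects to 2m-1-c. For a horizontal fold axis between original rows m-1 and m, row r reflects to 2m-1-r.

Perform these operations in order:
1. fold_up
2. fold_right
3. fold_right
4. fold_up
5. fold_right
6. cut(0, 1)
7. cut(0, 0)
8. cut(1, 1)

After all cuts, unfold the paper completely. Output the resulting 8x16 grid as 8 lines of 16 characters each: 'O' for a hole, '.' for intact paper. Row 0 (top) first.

Op 1 fold_up: fold axis h@4; visible region now rows[0,4) x cols[0,16) = 4x16
Op 2 fold_right: fold axis v@8; visible region now rows[0,4) x cols[8,16) = 4x8
Op 3 fold_right: fold axis v@12; visible region now rows[0,4) x cols[12,16) = 4x4
Op 4 fold_up: fold axis h@2; visible region now rows[0,2) x cols[12,16) = 2x4
Op 5 fold_right: fold axis v@14; visible region now rows[0,2) x cols[14,16) = 2x2
Op 6 cut(0, 1): punch at orig (0,15); cuts so far [(0, 15)]; region rows[0,2) x cols[14,16) = 2x2
Op 7 cut(0, 0): punch at orig (0,14); cuts so far [(0, 14), (0, 15)]; region rows[0,2) x cols[14,16) = 2x2
Op 8 cut(1, 1): punch at orig (1,15); cuts so far [(0, 14), (0, 15), (1, 15)]; region rows[0,2) x cols[14,16) = 2x2
Unfold 1 (reflect across v@14): 6 holes -> [(0, 12), (0, 13), (0, 14), (0, 15), (1, 12), (1, 15)]
Unfold 2 (reflect across h@2): 12 holes -> [(0, 12), (0, 13), (0, 14), (0, 15), (1, 12), (1, 15), (2, 12), (2, 15), (3, 12), (3, 13), (3, 14), (3, 15)]
Unfold 3 (reflect across v@12): 24 holes -> [(0, 8), (0, 9), (0, 10), (0, 11), (0, 12), (0, 13), (0, 14), (0, 15), (1, 8), (1, 11), (1, 12), (1, 15), (2, 8), (2, 11), (2, 12), (2, 15), (3, 8), (3, 9), (3, 10), (3, 11), (3, 12), (3, 13), (3, 14), (3, 15)]
Unfold 4 (reflect across v@8): 48 holes -> [(0, 0), (0, 1), (0, 2), (0, 3), (0, 4), (0, 5), (0, 6), (0, 7), (0, 8), (0, 9), (0, 10), (0, 11), (0, 12), (0, 13), (0, 14), (0, 15), (1, 0), (1, 3), (1, 4), (1, 7), (1, 8), (1, 11), (1, 12), (1, 15), (2, 0), (2, 3), (2, 4), (2, 7), (2, 8), (2, 11), (2, 12), (2, 15), (3, 0), (3, 1), (3, 2), (3, 3), (3, 4), (3, 5), (3, 6), (3, 7), (3, 8), (3, 9), (3, 10), (3, 11), (3, 12), (3, 13), (3, 14), (3, 15)]
Unfold 5 (reflect across h@4): 96 holes -> [(0, 0), (0, 1), (0, 2), (0, 3), (0, 4), (0, 5), (0, 6), (0, 7), (0, 8), (0, 9), (0, 10), (0, 11), (0, 12), (0, 13), (0, 14), (0, 15), (1, 0), (1, 3), (1, 4), (1, 7), (1, 8), (1, 11), (1, 12), (1, 15), (2, 0), (2, 3), (2, 4), (2, 7), (2, 8), (2, 11), (2, 12), (2, 15), (3, 0), (3, 1), (3, 2), (3, 3), (3, 4), (3, 5), (3, 6), (3, 7), (3, 8), (3, 9), (3, 10), (3, 11), (3, 12), (3, 13), (3, 14), (3, 15), (4, 0), (4, 1), (4, 2), (4, 3), (4, 4), (4, 5), (4, 6), (4, 7), (4, 8), (4, 9), (4, 10), (4, 11), (4, 12), (4, 13), (4, 14), (4, 15), (5, 0), (5, 3), (5, 4), (5, 7), (5, 8), (5, 11), (5, 12), (5, 15), (6, 0), (6, 3), (6, 4), (6, 7), (6, 8), (6, 11), (6, 12), (6, 15), (7, 0), (7, 1), (7, 2), (7, 3), (7, 4), (7, 5), (7, 6), (7, 7), (7, 8), (7, 9), (7, 10), (7, 11), (7, 12), (7, 13), (7, 14), (7, 15)]

Answer: OOOOOOOOOOOOOOOO
O..OO..OO..OO..O
O..OO..OO..OO..O
OOOOOOOOOOOOOOOO
OOOOOOOOOOOOOOOO
O..OO..OO..OO..O
O..OO..OO..OO..O
OOOOOOOOOOOOOOOO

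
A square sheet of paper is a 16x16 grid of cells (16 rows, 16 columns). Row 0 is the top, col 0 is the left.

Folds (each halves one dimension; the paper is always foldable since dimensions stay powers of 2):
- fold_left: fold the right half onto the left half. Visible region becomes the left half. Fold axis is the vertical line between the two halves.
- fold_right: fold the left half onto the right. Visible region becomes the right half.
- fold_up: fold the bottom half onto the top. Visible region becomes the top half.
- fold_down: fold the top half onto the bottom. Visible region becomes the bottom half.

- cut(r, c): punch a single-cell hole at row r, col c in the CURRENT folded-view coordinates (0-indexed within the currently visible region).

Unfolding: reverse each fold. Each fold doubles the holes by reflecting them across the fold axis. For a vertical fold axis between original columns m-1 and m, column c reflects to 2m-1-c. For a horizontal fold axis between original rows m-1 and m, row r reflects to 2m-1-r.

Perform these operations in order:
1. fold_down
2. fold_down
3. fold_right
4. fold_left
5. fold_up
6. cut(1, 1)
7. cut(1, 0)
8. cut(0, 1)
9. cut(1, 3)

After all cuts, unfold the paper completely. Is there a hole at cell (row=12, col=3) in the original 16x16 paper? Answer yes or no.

Op 1 fold_down: fold axis h@8; visible region now rows[8,16) x cols[0,16) = 8x16
Op 2 fold_down: fold axis h@12; visible region now rows[12,16) x cols[0,16) = 4x16
Op 3 fold_right: fold axis v@8; visible region now rows[12,16) x cols[8,16) = 4x8
Op 4 fold_left: fold axis v@12; visible region now rows[12,16) x cols[8,12) = 4x4
Op 5 fold_up: fold axis h@14; visible region now rows[12,14) x cols[8,12) = 2x4
Op 6 cut(1, 1): punch at orig (13,9); cuts so far [(13, 9)]; region rows[12,14) x cols[8,12) = 2x4
Op 7 cut(1, 0): punch at orig (13,8); cuts so far [(13, 8), (13, 9)]; region rows[12,14) x cols[8,12) = 2x4
Op 8 cut(0, 1): punch at orig (12,9); cuts so far [(12, 9), (13, 8), (13, 9)]; region rows[12,14) x cols[8,12) = 2x4
Op 9 cut(1, 3): punch at orig (13,11); cuts so far [(12, 9), (13, 8), (13, 9), (13, 11)]; region rows[12,14) x cols[8,12) = 2x4
Unfold 1 (reflect across h@14): 8 holes -> [(12, 9), (13, 8), (13, 9), (13, 11), (14, 8), (14, 9), (14, 11), (15, 9)]
Unfold 2 (reflect across v@12): 16 holes -> [(12, 9), (12, 14), (13, 8), (13, 9), (13, 11), (13, 12), (13, 14), (13, 15), (14, 8), (14, 9), (14, 11), (14, 12), (14, 14), (14, 15), (15, 9), (15, 14)]
Unfold 3 (reflect across v@8): 32 holes -> [(12, 1), (12, 6), (12, 9), (12, 14), (13, 0), (13, 1), (13, 3), (13, 4), (13, 6), (13, 7), (13, 8), (13, 9), (13, 11), (13, 12), (13, 14), (13, 15), (14, 0), (14, 1), (14, 3), (14, 4), (14, 6), (14, 7), (14, 8), (14, 9), (14, 11), (14, 12), (14, 14), (14, 15), (15, 1), (15, 6), (15, 9), (15, 14)]
Unfold 4 (reflect across h@12): 64 holes -> [(8, 1), (8, 6), (8, 9), (8, 14), (9, 0), (9, 1), (9, 3), (9, 4), (9, 6), (9, 7), (9, 8), (9, 9), (9, 11), (9, 12), (9, 14), (9, 15), (10, 0), (10, 1), (10, 3), (10, 4), (10, 6), (10, 7), (10, 8), (10, 9), (10, 11), (10, 12), (10, 14), (10, 15), (11, 1), (11, 6), (11, 9), (11, 14), (12, 1), (12, 6), (12, 9), (12, 14), (13, 0), (13, 1), (13, 3), (13, 4), (13, 6), (13, 7), (13, 8), (13, 9), (13, 11), (13, 12), (13, 14), (13, 15), (14, 0), (14, 1), (14, 3), (14, 4), (14, 6), (14, 7), (14, 8), (14, 9), (14, 11), (14, 12), (14, 14), (14, 15), (15, 1), (15, 6), (15, 9), (15, 14)]
Unfold 5 (reflect across h@8): 128 holes -> [(0, 1), (0, 6), (0, 9), (0, 14), (1, 0), (1, 1), (1, 3), (1, 4), (1, 6), (1, 7), (1, 8), (1, 9), (1, 11), (1, 12), (1, 14), (1, 15), (2, 0), (2, 1), (2, 3), (2, 4), (2, 6), (2, 7), (2, 8), (2, 9), (2, 11), (2, 12), (2, 14), (2, 15), (3, 1), (3, 6), (3, 9), (3, 14), (4, 1), (4, 6), (4, 9), (4, 14), (5, 0), (5, 1), (5, 3), (5, 4), (5, 6), (5, 7), (5, 8), (5, 9), (5, 11), (5, 12), (5, 14), (5, 15), (6, 0), (6, 1), (6, 3), (6, 4), (6, 6), (6, 7), (6, 8), (6, 9), (6, 11), (6, 12), (6, 14), (6, 15), (7, 1), (7, 6), (7, 9), (7, 14), (8, 1), (8, 6), (8, 9), (8, 14), (9, 0), (9, 1), (9, 3), (9, 4), (9, 6), (9, 7), (9, 8), (9, 9), (9, 11), (9, 12), (9, 14), (9, 15), (10, 0), (10, 1), (10, 3), (10, 4), (10, 6), (10, 7), (10, 8), (10, 9), (10, 11), (10, 12), (10, 14), (10, 15), (11, 1), (11, 6), (11, 9), (11, 14), (12, 1), (12, 6), (12, 9), (12, 14), (13, 0), (13, 1), (13, 3), (13, 4), (13, 6), (13, 7), (13, 8), (13, 9), (13, 11), (13, 12), (13, 14), (13, 15), (14, 0), (14, 1), (14, 3), (14, 4), (14, 6), (14, 7), (14, 8), (14, 9), (14, 11), (14, 12), (14, 14), (14, 15), (15, 1), (15, 6), (15, 9), (15, 14)]
Holes: [(0, 1), (0, 6), (0, 9), (0, 14), (1, 0), (1, 1), (1, 3), (1, 4), (1, 6), (1, 7), (1, 8), (1, 9), (1, 11), (1, 12), (1, 14), (1, 15), (2, 0), (2, 1), (2, 3), (2, 4), (2, 6), (2, 7), (2, 8), (2, 9), (2, 11), (2, 12), (2, 14), (2, 15), (3, 1), (3, 6), (3, 9), (3, 14), (4, 1), (4, 6), (4, 9), (4, 14), (5, 0), (5, 1), (5, 3), (5, 4), (5, 6), (5, 7), (5, 8), (5, 9), (5, 11), (5, 12), (5, 14), (5, 15), (6, 0), (6, 1), (6, 3), (6, 4), (6, 6), (6, 7), (6, 8), (6, 9), (6, 11), (6, 12), (6, 14), (6, 15), (7, 1), (7, 6), (7, 9), (7, 14), (8, 1), (8, 6), (8, 9), (8, 14), (9, 0), (9, 1), (9, 3), (9, 4), (9, 6), (9, 7), (9, 8), (9, 9), (9, 11), (9, 12), (9, 14), (9, 15), (10, 0), (10, 1), (10, 3), (10, 4), (10, 6), (10, 7), (10, 8), (10, 9), (10, 11), (10, 12), (10, 14), (10, 15), (11, 1), (11, 6), (11, 9), (11, 14), (12, 1), (12, 6), (12, 9), (12, 14), (13, 0), (13, 1), (13, 3), (13, 4), (13, 6), (13, 7), (13, 8), (13, 9), (13, 11), (13, 12), (13, 14), (13, 15), (14, 0), (14, 1), (14, 3), (14, 4), (14, 6), (14, 7), (14, 8), (14, 9), (14, 11), (14, 12), (14, 14), (14, 15), (15, 1), (15, 6), (15, 9), (15, 14)]

Answer: no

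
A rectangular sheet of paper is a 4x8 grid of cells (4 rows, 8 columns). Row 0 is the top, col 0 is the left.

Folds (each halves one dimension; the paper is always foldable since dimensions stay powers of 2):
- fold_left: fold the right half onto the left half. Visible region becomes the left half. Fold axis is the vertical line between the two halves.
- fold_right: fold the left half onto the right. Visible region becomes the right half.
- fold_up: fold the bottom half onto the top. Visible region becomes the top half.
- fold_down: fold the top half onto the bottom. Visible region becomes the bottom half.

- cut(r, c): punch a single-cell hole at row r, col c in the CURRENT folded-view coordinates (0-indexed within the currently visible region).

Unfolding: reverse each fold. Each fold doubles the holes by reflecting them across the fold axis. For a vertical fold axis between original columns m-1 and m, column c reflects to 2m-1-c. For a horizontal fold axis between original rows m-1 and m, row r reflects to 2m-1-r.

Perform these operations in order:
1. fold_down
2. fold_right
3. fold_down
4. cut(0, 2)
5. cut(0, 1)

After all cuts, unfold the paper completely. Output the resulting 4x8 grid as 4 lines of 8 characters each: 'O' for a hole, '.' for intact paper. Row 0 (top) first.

Op 1 fold_down: fold axis h@2; visible region now rows[2,4) x cols[0,8) = 2x8
Op 2 fold_right: fold axis v@4; visible region now rows[2,4) x cols[4,8) = 2x4
Op 3 fold_down: fold axis h@3; visible region now rows[3,4) x cols[4,8) = 1x4
Op 4 cut(0, 2): punch at orig (3,6); cuts so far [(3, 6)]; region rows[3,4) x cols[4,8) = 1x4
Op 5 cut(0, 1): punch at orig (3,5); cuts so far [(3, 5), (3, 6)]; region rows[3,4) x cols[4,8) = 1x4
Unfold 1 (reflect across h@3): 4 holes -> [(2, 5), (2, 6), (3, 5), (3, 6)]
Unfold 2 (reflect across v@4): 8 holes -> [(2, 1), (2, 2), (2, 5), (2, 6), (3, 1), (3, 2), (3, 5), (3, 6)]
Unfold 3 (reflect across h@2): 16 holes -> [(0, 1), (0, 2), (0, 5), (0, 6), (1, 1), (1, 2), (1, 5), (1, 6), (2, 1), (2, 2), (2, 5), (2, 6), (3, 1), (3, 2), (3, 5), (3, 6)]

Answer: .OO..OO.
.OO..OO.
.OO..OO.
.OO..OO.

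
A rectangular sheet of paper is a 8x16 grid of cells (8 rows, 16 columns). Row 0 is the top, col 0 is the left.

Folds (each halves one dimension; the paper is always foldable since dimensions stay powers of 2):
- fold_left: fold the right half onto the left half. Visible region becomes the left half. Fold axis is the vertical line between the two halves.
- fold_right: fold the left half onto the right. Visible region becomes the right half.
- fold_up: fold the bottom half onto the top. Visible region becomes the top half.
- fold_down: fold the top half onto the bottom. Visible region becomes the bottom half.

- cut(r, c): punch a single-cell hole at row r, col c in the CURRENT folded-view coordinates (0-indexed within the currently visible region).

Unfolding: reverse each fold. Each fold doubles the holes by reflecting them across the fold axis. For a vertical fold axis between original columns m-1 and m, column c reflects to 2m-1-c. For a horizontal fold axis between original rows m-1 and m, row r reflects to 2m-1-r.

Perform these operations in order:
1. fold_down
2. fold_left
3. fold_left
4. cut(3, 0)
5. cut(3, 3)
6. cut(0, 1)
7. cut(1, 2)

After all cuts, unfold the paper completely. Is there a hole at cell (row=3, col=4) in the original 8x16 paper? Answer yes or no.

Answer: no

Derivation:
Op 1 fold_down: fold axis h@4; visible region now rows[4,8) x cols[0,16) = 4x16
Op 2 fold_left: fold axis v@8; visible region now rows[4,8) x cols[0,8) = 4x8
Op 3 fold_left: fold axis v@4; visible region now rows[4,8) x cols[0,4) = 4x4
Op 4 cut(3, 0): punch at orig (7,0); cuts so far [(7, 0)]; region rows[4,8) x cols[0,4) = 4x4
Op 5 cut(3, 3): punch at orig (7,3); cuts so far [(7, 0), (7, 3)]; region rows[4,8) x cols[0,4) = 4x4
Op 6 cut(0, 1): punch at orig (4,1); cuts so far [(4, 1), (7, 0), (7, 3)]; region rows[4,8) x cols[0,4) = 4x4
Op 7 cut(1, 2): punch at orig (5,2); cuts so far [(4, 1), (5, 2), (7, 0), (7, 3)]; region rows[4,8) x cols[0,4) = 4x4
Unfold 1 (reflect across v@4): 8 holes -> [(4, 1), (4, 6), (5, 2), (5, 5), (7, 0), (7, 3), (7, 4), (7, 7)]
Unfold 2 (reflect across v@8): 16 holes -> [(4, 1), (4, 6), (4, 9), (4, 14), (5, 2), (5, 5), (5, 10), (5, 13), (7, 0), (7, 3), (7, 4), (7, 7), (7, 8), (7, 11), (7, 12), (7, 15)]
Unfold 3 (reflect across h@4): 32 holes -> [(0, 0), (0, 3), (0, 4), (0, 7), (0, 8), (0, 11), (0, 12), (0, 15), (2, 2), (2, 5), (2, 10), (2, 13), (3, 1), (3, 6), (3, 9), (3, 14), (4, 1), (4, 6), (4, 9), (4, 14), (5, 2), (5, 5), (5, 10), (5, 13), (7, 0), (7, 3), (7, 4), (7, 7), (7, 8), (7, 11), (7, 12), (7, 15)]
Holes: [(0, 0), (0, 3), (0, 4), (0, 7), (0, 8), (0, 11), (0, 12), (0, 15), (2, 2), (2, 5), (2, 10), (2, 13), (3, 1), (3, 6), (3, 9), (3, 14), (4, 1), (4, 6), (4, 9), (4, 14), (5, 2), (5, 5), (5, 10), (5, 13), (7, 0), (7, 3), (7, 4), (7, 7), (7, 8), (7, 11), (7, 12), (7, 15)]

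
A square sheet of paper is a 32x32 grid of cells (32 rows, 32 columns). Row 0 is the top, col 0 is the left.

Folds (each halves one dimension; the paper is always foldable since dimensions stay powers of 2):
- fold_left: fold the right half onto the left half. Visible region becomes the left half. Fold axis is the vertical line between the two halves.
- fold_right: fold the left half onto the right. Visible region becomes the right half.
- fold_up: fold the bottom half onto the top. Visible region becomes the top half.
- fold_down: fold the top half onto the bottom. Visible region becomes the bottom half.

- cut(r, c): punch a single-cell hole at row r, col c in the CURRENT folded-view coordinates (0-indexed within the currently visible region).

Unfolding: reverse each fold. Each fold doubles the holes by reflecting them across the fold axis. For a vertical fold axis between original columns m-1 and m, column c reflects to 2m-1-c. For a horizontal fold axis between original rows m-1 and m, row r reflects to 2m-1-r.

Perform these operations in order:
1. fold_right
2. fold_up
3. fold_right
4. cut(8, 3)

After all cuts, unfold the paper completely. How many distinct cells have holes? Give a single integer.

Answer: 8

Derivation:
Op 1 fold_right: fold axis v@16; visible region now rows[0,32) x cols[16,32) = 32x16
Op 2 fold_up: fold axis h@16; visible region now rows[0,16) x cols[16,32) = 16x16
Op 3 fold_right: fold axis v@24; visible region now rows[0,16) x cols[24,32) = 16x8
Op 4 cut(8, 3): punch at orig (8,27); cuts so far [(8, 27)]; region rows[0,16) x cols[24,32) = 16x8
Unfold 1 (reflect across v@24): 2 holes -> [(8, 20), (8, 27)]
Unfold 2 (reflect across h@16): 4 holes -> [(8, 20), (8, 27), (23, 20), (23, 27)]
Unfold 3 (reflect across v@16): 8 holes -> [(8, 4), (8, 11), (8, 20), (8, 27), (23, 4), (23, 11), (23, 20), (23, 27)]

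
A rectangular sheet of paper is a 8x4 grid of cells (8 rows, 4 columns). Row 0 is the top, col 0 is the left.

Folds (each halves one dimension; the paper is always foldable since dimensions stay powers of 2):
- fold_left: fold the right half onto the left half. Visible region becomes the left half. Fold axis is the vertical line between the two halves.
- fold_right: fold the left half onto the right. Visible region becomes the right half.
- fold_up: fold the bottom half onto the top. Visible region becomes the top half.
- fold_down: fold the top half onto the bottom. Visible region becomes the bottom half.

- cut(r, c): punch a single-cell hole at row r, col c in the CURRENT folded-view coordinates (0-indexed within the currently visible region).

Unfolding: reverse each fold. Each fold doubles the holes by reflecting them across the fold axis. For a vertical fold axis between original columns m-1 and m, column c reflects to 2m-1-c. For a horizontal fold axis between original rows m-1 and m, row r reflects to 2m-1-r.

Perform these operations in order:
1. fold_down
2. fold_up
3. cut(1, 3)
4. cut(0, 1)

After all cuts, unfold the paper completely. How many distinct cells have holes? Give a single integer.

Op 1 fold_down: fold axis h@4; visible region now rows[4,8) x cols[0,4) = 4x4
Op 2 fold_up: fold axis h@6; visible region now rows[4,6) x cols[0,4) = 2x4
Op 3 cut(1, 3): punch at orig (5,3); cuts so far [(5, 3)]; region rows[4,6) x cols[0,4) = 2x4
Op 4 cut(0, 1): punch at orig (4,1); cuts so far [(4, 1), (5, 3)]; region rows[4,6) x cols[0,4) = 2x4
Unfold 1 (reflect across h@6): 4 holes -> [(4, 1), (5, 3), (6, 3), (7, 1)]
Unfold 2 (reflect across h@4): 8 holes -> [(0, 1), (1, 3), (2, 3), (3, 1), (4, 1), (5, 3), (6, 3), (7, 1)]

Answer: 8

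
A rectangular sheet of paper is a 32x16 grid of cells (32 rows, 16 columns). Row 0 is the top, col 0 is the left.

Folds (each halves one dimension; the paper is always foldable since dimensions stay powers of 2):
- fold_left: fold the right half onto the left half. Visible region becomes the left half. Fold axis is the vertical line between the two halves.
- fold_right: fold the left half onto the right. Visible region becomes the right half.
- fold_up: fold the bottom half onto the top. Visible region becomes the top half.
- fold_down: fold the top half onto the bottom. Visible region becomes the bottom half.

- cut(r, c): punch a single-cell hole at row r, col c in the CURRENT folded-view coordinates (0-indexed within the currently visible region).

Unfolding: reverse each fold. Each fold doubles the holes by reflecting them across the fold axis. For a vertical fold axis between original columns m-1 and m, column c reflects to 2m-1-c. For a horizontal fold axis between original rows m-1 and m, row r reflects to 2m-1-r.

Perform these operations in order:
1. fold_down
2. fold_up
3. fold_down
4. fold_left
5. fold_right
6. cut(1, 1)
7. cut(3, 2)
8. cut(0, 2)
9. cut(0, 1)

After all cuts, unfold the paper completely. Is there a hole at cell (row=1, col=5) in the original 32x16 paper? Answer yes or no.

Answer: no

Derivation:
Op 1 fold_down: fold axis h@16; visible region now rows[16,32) x cols[0,16) = 16x16
Op 2 fold_up: fold axis h@24; visible region now rows[16,24) x cols[0,16) = 8x16
Op 3 fold_down: fold axis h@20; visible region now rows[20,24) x cols[0,16) = 4x16
Op 4 fold_left: fold axis v@8; visible region now rows[20,24) x cols[0,8) = 4x8
Op 5 fold_right: fold axis v@4; visible region now rows[20,24) x cols[4,8) = 4x4
Op 6 cut(1, 1): punch at orig (21,5); cuts so far [(21, 5)]; region rows[20,24) x cols[4,8) = 4x4
Op 7 cut(3, 2): punch at orig (23,6); cuts so far [(21, 5), (23, 6)]; region rows[20,24) x cols[4,8) = 4x4
Op 8 cut(0, 2): punch at orig (20,6); cuts so far [(20, 6), (21, 5), (23, 6)]; region rows[20,24) x cols[4,8) = 4x4
Op 9 cut(0, 1): punch at orig (20,5); cuts so far [(20, 5), (20, 6), (21, 5), (23, 6)]; region rows[20,24) x cols[4,8) = 4x4
Unfold 1 (reflect across v@4): 8 holes -> [(20, 1), (20, 2), (20, 5), (20, 6), (21, 2), (21, 5), (23, 1), (23, 6)]
Unfold 2 (reflect across v@8): 16 holes -> [(20, 1), (20, 2), (20, 5), (20, 6), (20, 9), (20, 10), (20, 13), (20, 14), (21, 2), (21, 5), (21, 10), (21, 13), (23, 1), (23, 6), (23, 9), (23, 14)]
Unfold 3 (reflect across h@20): 32 holes -> [(16, 1), (16, 6), (16, 9), (16, 14), (18, 2), (18, 5), (18, 10), (18, 13), (19, 1), (19, 2), (19, 5), (19, 6), (19, 9), (19, 10), (19, 13), (19, 14), (20, 1), (20, 2), (20, 5), (20, 6), (20, 9), (20, 10), (20, 13), (20, 14), (21, 2), (21, 5), (21, 10), (21, 13), (23, 1), (23, 6), (23, 9), (23, 14)]
Unfold 4 (reflect across h@24): 64 holes -> [(16, 1), (16, 6), (16, 9), (16, 14), (18, 2), (18, 5), (18, 10), (18, 13), (19, 1), (19, 2), (19, 5), (19, 6), (19, 9), (19, 10), (19, 13), (19, 14), (20, 1), (20, 2), (20, 5), (20, 6), (20, 9), (20, 10), (20, 13), (20, 14), (21, 2), (21, 5), (21, 10), (21, 13), (23, 1), (23, 6), (23, 9), (23, 14), (24, 1), (24, 6), (24, 9), (24, 14), (26, 2), (26, 5), (26, 10), (26, 13), (27, 1), (27, 2), (27, 5), (27, 6), (27, 9), (27, 10), (27, 13), (27, 14), (28, 1), (28, 2), (28, 5), (28, 6), (28, 9), (28, 10), (28, 13), (28, 14), (29, 2), (29, 5), (29, 10), (29, 13), (31, 1), (31, 6), (31, 9), (31, 14)]
Unfold 5 (reflect across h@16): 128 holes -> [(0, 1), (0, 6), (0, 9), (0, 14), (2, 2), (2, 5), (2, 10), (2, 13), (3, 1), (3, 2), (3, 5), (3, 6), (3, 9), (3, 10), (3, 13), (3, 14), (4, 1), (4, 2), (4, 5), (4, 6), (4, 9), (4, 10), (4, 13), (4, 14), (5, 2), (5, 5), (5, 10), (5, 13), (7, 1), (7, 6), (7, 9), (7, 14), (8, 1), (8, 6), (8, 9), (8, 14), (10, 2), (10, 5), (10, 10), (10, 13), (11, 1), (11, 2), (11, 5), (11, 6), (11, 9), (11, 10), (11, 13), (11, 14), (12, 1), (12, 2), (12, 5), (12, 6), (12, 9), (12, 10), (12, 13), (12, 14), (13, 2), (13, 5), (13, 10), (13, 13), (15, 1), (15, 6), (15, 9), (15, 14), (16, 1), (16, 6), (16, 9), (16, 14), (18, 2), (18, 5), (18, 10), (18, 13), (19, 1), (19, 2), (19, 5), (19, 6), (19, 9), (19, 10), (19, 13), (19, 14), (20, 1), (20, 2), (20, 5), (20, 6), (20, 9), (20, 10), (20, 13), (20, 14), (21, 2), (21, 5), (21, 10), (21, 13), (23, 1), (23, 6), (23, 9), (23, 14), (24, 1), (24, 6), (24, 9), (24, 14), (26, 2), (26, 5), (26, 10), (26, 13), (27, 1), (27, 2), (27, 5), (27, 6), (27, 9), (27, 10), (27, 13), (27, 14), (28, 1), (28, 2), (28, 5), (28, 6), (28, 9), (28, 10), (28, 13), (28, 14), (29, 2), (29, 5), (29, 10), (29, 13), (31, 1), (31, 6), (31, 9), (31, 14)]
Holes: [(0, 1), (0, 6), (0, 9), (0, 14), (2, 2), (2, 5), (2, 10), (2, 13), (3, 1), (3, 2), (3, 5), (3, 6), (3, 9), (3, 10), (3, 13), (3, 14), (4, 1), (4, 2), (4, 5), (4, 6), (4, 9), (4, 10), (4, 13), (4, 14), (5, 2), (5, 5), (5, 10), (5, 13), (7, 1), (7, 6), (7, 9), (7, 14), (8, 1), (8, 6), (8, 9), (8, 14), (10, 2), (10, 5), (10, 10), (10, 13), (11, 1), (11, 2), (11, 5), (11, 6), (11, 9), (11, 10), (11, 13), (11, 14), (12, 1), (12, 2), (12, 5), (12, 6), (12, 9), (12, 10), (12, 13), (12, 14), (13, 2), (13, 5), (13, 10), (13, 13), (15, 1), (15, 6), (15, 9), (15, 14), (16, 1), (16, 6), (16, 9), (16, 14), (18, 2), (18, 5), (18, 10), (18, 13), (19, 1), (19, 2), (19, 5), (19, 6), (19, 9), (19, 10), (19, 13), (19, 14), (20, 1), (20, 2), (20, 5), (20, 6), (20, 9), (20, 10), (20, 13), (20, 14), (21, 2), (21, 5), (21, 10), (21, 13), (23, 1), (23, 6), (23, 9), (23, 14), (24, 1), (24, 6), (24, 9), (24, 14), (26, 2), (26, 5), (26, 10), (26, 13), (27, 1), (27, 2), (27, 5), (27, 6), (27, 9), (27, 10), (27, 13), (27, 14), (28, 1), (28, 2), (28, 5), (28, 6), (28, 9), (28, 10), (28, 13), (28, 14), (29, 2), (29, 5), (29, 10), (29, 13), (31, 1), (31, 6), (31, 9), (31, 14)]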